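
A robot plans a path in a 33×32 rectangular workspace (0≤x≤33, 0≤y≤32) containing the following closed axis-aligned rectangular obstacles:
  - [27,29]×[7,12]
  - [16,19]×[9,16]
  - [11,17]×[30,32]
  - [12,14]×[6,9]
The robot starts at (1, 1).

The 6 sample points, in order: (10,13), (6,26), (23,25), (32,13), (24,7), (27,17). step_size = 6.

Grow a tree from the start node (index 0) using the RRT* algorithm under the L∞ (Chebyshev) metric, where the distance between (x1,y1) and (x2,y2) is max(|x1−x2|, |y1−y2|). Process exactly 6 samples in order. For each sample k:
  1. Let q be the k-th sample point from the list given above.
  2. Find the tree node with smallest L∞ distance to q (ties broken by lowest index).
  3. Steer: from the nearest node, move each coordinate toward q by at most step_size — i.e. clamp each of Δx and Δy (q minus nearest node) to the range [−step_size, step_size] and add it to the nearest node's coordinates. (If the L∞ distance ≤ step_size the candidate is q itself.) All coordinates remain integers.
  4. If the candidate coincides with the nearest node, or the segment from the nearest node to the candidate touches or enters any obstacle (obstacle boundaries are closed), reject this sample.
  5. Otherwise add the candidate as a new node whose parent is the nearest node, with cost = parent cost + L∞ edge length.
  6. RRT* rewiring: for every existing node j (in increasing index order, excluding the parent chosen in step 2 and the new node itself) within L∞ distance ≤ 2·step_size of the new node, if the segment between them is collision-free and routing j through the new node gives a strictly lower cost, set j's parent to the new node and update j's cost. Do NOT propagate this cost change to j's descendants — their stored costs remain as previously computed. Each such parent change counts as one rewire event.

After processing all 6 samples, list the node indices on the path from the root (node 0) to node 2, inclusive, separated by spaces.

Path: 0 1 2

1. q=(10,13) nearest=0 d=12 new=(7,7) → add node 1 parent=0 cost=6
2. q=(6,26) nearest=1 d=19 new=(6,13) → add node 2 parent=1 cost=12
3. q=(23,25) nearest=2 d=17 new=(12,19) → add node 3 parent=2 cost=18
4. q=(32,13) nearest=3 d=20 new=(18,13) → blocked by [16,19]×[9,16], reject
5. q=(24,7) nearest=3 d=12 new=(18,13) → blocked by [16,19]×[9,16], reject
6. q=(27,17) nearest=3 d=15 new=(18,17) → add node 4 parent=3 cost=24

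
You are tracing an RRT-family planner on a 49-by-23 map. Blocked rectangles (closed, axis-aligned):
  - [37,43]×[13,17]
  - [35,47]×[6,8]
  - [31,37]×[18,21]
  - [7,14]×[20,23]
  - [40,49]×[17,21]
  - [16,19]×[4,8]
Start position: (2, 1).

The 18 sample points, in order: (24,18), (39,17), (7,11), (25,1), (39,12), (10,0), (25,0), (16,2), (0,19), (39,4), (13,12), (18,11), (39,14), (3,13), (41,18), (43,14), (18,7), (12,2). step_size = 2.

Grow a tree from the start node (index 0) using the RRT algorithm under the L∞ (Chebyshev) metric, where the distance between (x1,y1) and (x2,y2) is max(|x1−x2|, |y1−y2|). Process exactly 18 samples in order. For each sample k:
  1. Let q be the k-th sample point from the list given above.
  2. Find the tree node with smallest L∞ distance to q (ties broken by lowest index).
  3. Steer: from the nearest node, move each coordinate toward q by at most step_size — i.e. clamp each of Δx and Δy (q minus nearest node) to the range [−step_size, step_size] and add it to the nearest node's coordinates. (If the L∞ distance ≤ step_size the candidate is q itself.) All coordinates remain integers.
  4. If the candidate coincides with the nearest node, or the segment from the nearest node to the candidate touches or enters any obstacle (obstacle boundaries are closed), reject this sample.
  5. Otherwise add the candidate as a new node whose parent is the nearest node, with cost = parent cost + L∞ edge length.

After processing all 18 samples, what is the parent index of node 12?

1. q=(24,18) nearest=0 d=22 new=(4,3) → add node 1 parent=0 cost=2
2. q=(39,17) nearest=1 d=35 new=(6,5) → add node 2 parent=1 cost=4
3. q=(7,11) nearest=2 d=6 new=(7,7) → add node 3 parent=2 cost=6
4. q=(25,1) nearest=3 d=18 new=(9,5) → add node 4 parent=3 cost=8
5. q=(39,12) nearest=4 d=30 new=(11,7) → add node 5 parent=4 cost=10
6. q=(10,0) nearest=2 d=5 new=(8,3) → add node 6 parent=2 cost=6
7. q=(25,0) nearest=5 d=14 new=(13,5) → add node 7 parent=5 cost=12
8. q=(16,2) nearest=7 d=3 new=(15,3) → add node 8 parent=7 cost=14
9. q=(0,19) nearest=3 d=12 new=(5,9) → add node 9 parent=3 cost=8
10. q=(39,4) nearest=8 d=24 new=(17,4) → blocked by [16,19]×[4,8], reject
11. q=(13,12) nearest=5 d=5 new=(13,9) → add node 10 parent=5 cost=12
12. q=(18,11) nearest=10 d=5 new=(15,11) → add node 11 parent=10 cost=14
13. q=(39,14) nearest=8 d=24 new=(17,5) → blocked by [16,19]×[4,8], reject
14. q=(3,13) nearest=9 d=4 new=(3,11) → add node 12 parent=9 cost=10
15. q=(41,18) nearest=8 d=26 new=(17,5) → blocked by [16,19]×[4,8], reject
16. q=(43,14) nearest=8 d=28 new=(17,5) → blocked by [16,19]×[4,8], reject
17. q=(18,7) nearest=8 d=4 new=(17,5) → blocked by [16,19]×[4,8], reject
18. q=(12,2) nearest=4 d=3 new=(11,3) → add node 13 parent=4 cost=10

Parent of node 12: 9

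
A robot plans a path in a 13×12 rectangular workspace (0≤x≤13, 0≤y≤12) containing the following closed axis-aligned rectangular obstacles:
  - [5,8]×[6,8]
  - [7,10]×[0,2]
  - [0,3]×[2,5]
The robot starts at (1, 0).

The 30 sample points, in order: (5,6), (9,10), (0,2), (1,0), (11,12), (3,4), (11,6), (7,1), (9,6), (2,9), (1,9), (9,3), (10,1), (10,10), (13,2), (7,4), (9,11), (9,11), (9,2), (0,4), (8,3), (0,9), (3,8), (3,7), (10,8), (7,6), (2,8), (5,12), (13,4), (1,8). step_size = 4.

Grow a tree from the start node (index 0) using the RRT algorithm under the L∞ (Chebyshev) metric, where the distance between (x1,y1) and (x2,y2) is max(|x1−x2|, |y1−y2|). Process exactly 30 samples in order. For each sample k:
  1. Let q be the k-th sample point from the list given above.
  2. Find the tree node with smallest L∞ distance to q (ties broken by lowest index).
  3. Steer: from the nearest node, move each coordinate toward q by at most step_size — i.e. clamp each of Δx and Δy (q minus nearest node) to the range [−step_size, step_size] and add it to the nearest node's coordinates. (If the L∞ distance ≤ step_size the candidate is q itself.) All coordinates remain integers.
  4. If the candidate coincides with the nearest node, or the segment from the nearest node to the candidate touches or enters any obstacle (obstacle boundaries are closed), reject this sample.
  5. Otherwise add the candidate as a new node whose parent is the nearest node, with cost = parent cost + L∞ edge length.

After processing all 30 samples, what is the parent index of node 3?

Parent of node 3: 2

1. q=(5,6) nearest=0 d=6 new=(5,4) → blocked by [0,3]×[2,5], reject
2. q=(9,10) nearest=0 d=10 new=(5,4) → blocked by [0,3]×[2,5], reject
3. q=(0,2) nearest=0 d=2 new=(0,2) → blocked by [0,3]×[2,5], reject
4. q=(1,0) nearest=0 d=0 → coincident, reject
5. q=(11,12) nearest=0 d=12 new=(5,4) → blocked by [0,3]×[2,5], reject
6. q=(3,4) nearest=0 d=4 new=(3,4) → blocked by [0,3]×[2,5], reject
7. q=(11,6) nearest=0 d=10 new=(5,4) → blocked by [0,3]×[2,5], reject
8. q=(7,1) nearest=0 d=6 new=(5,1) → add node 1 parent=0 cost=4
9. q=(9,6) nearest=1 d=5 new=(9,5) → add node 2 parent=1 cost=8
10. q=(2,9) nearest=2 d=7 new=(5,9) → blocked by [5,8]×[6,8], reject
11. q=(1,9) nearest=1 d=8 new=(1,5) → blocked by [0,3]×[2,5], reject
12. q=(9,3) nearest=2 d=2 new=(9,3) → add node 3 parent=2 cost=10
13. q=(10,1) nearest=3 d=2 new=(10,1) → blocked by [7,10]×[0,2], reject
14. q=(10,10) nearest=2 d=5 new=(10,9) → add node 4 parent=2 cost=12
15. q=(13,2) nearest=2 d=4 new=(13,2) → add node 5 parent=2 cost=12
16. q=(7,4) nearest=2 d=2 new=(7,4) → add node 6 parent=2 cost=10
17. q=(9,11) nearest=4 d=2 new=(9,11) → add node 7 parent=4 cost=14
18. q=(9,11) nearest=7 d=0 → coincident, reject
19. q=(9,2) nearest=3 d=1 new=(9,2) → blocked by [7,10]×[0,2], reject
20. q=(0,4) nearest=0 d=4 new=(0,4) → blocked by [0,3]×[2,5], reject
21. q=(8,3) nearest=3 d=1 new=(8,3) → add node 8 parent=3 cost=11
22. q=(0,9) nearest=6 d=7 new=(3,8) → blocked by [5,8]×[6,8], reject
23. q=(3,8) nearest=6 d=4 new=(3,8) → blocked by [5,8]×[6,8], reject
24. q=(3,7) nearest=6 d=4 new=(3,7) → add node 9 parent=6 cost=14
25. q=(10,8) nearest=4 d=1 new=(10,8) → add node 10 parent=4 cost=13
26. q=(7,6) nearest=2 d=2 new=(7,6) → blocked by [5,8]×[6,8], reject
27. q=(2,8) nearest=9 d=1 new=(2,8) → add node 11 parent=9 cost=15
28. q=(5,12) nearest=7 d=4 new=(5,12) → add node 12 parent=7 cost=18
29. q=(13,4) nearest=5 d=2 new=(13,4) → add node 13 parent=5 cost=14
30. q=(1,8) nearest=11 d=1 new=(1,8) → add node 14 parent=11 cost=16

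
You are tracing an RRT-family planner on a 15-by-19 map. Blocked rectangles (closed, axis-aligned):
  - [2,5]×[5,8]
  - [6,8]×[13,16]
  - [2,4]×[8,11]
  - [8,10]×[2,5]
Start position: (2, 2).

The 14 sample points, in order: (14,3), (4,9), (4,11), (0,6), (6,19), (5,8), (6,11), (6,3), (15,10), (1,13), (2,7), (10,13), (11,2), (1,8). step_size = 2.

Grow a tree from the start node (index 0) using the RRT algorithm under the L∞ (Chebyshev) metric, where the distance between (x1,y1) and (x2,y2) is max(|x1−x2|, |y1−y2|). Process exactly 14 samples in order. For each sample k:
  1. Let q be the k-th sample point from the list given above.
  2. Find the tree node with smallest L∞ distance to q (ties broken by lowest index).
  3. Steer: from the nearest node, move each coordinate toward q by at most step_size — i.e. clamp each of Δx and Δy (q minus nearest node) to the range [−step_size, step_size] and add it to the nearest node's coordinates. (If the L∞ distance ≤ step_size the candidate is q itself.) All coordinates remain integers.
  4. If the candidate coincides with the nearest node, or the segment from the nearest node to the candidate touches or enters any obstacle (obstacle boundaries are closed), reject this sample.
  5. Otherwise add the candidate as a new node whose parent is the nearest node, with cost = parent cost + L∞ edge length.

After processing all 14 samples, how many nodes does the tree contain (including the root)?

Node count: 6

1. q=(14,3) nearest=0 d=12 new=(4,3) → add node 1 parent=0 cost=2
2. q=(4,9) nearest=1 d=6 new=(4,5) → blocked by [2,5]×[5,8], reject
3. q=(4,11) nearest=1 d=8 new=(4,5) → blocked by [2,5]×[5,8], reject
4. q=(0,6) nearest=0 d=4 new=(0,4) → add node 2 parent=0 cost=2
5. q=(6,19) nearest=2 d=15 new=(2,6) → blocked by [2,5]×[5,8], reject
6. q=(5,8) nearest=1 d=5 new=(5,5) → blocked by [2,5]×[5,8], reject
7. q=(6,11) nearest=2 d=7 new=(2,6) → blocked by [2,5]×[5,8], reject
8. q=(6,3) nearest=1 d=2 new=(6,3) → add node 3 parent=1 cost=4
9. q=(15,10) nearest=3 d=9 new=(8,5) → blocked by [8,10]×[2,5], reject
10. q=(1,13) nearest=2 d=9 new=(1,6) → add node 4 parent=2 cost=4
11. q=(2,7) nearest=4 d=1 new=(2,7) → blocked by [2,5]×[5,8], reject
12. q=(10,13) nearest=4 d=9 new=(3,8) → blocked by [2,5]×[5,8], reject
13. q=(11,2) nearest=3 d=5 new=(8,2) → blocked by [8,10]×[2,5], reject
14. q=(1,8) nearest=4 d=2 new=(1,8) → add node 5 parent=4 cost=6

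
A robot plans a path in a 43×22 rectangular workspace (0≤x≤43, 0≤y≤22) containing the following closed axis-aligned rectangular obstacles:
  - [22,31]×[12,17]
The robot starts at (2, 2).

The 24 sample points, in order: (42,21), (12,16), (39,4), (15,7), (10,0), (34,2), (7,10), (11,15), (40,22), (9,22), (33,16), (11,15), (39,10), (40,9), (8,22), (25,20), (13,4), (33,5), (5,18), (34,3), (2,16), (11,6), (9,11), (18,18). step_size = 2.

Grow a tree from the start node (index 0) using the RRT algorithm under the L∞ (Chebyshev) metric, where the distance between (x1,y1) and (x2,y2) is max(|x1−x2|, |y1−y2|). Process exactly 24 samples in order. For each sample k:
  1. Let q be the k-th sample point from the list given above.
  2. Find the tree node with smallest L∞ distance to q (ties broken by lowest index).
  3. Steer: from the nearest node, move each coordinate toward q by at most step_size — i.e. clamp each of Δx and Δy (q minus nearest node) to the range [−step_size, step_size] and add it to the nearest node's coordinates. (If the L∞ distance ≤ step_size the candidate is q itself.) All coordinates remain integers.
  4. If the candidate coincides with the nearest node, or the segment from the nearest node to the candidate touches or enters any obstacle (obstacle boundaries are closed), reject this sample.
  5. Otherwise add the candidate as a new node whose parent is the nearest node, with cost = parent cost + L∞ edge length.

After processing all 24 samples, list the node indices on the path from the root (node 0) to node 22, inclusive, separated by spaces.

1. q=(42,21) nearest=0 d=40 new=(4,4) → add node 1 parent=0 cost=2
2. q=(12,16) nearest=1 d=12 new=(6,6) → add node 2 parent=1 cost=4
3. q=(39,4) nearest=2 d=33 new=(8,4) → add node 3 parent=2 cost=6
4. q=(15,7) nearest=3 d=7 new=(10,6) → add node 4 parent=3 cost=8
5. q=(10,0) nearest=3 d=4 new=(10,2) → add node 5 parent=3 cost=8
6. q=(34,2) nearest=4 d=24 new=(12,4) → add node 6 parent=4 cost=10
7. q=(7,10) nearest=2 d=4 new=(7,8) → add node 7 parent=2 cost=6
8. q=(11,15) nearest=7 d=7 new=(9,10) → add node 8 parent=7 cost=8
9. q=(40,22) nearest=6 d=28 new=(14,6) → add node 9 parent=6 cost=12
10. q=(9,22) nearest=8 d=12 new=(9,12) → add node 10 parent=8 cost=10
11. q=(33,16) nearest=9 d=19 new=(16,8) → add node 11 parent=9 cost=14
12. q=(11,15) nearest=10 d=3 new=(11,14) → add node 12 parent=10 cost=12
13. q=(39,10) nearest=11 d=23 new=(18,10) → add node 13 parent=11 cost=16
14. q=(40,9) nearest=13 d=22 new=(20,9) → add node 14 parent=13 cost=18
15. q=(8,22) nearest=12 d=8 new=(9,16) → add node 15 parent=12 cost=14
16. q=(25,20) nearest=13 d=10 new=(20,12) → add node 16 parent=13 cost=18
17. q=(13,4) nearest=6 d=1 new=(13,4) → add node 17 parent=6 cost=11
18. q=(33,5) nearest=14 d=13 new=(22,7) → add node 18 parent=14 cost=20
19. q=(5,18) nearest=15 d=4 new=(7,18) → add node 19 parent=15 cost=16
20. q=(34,3) nearest=18 d=12 new=(24,5) → add node 20 parent=18 cost=22
21. q=(2,16) nearest=19 d=5 new=(5,16) → add node 21 parent=19 cost=18
22. q=(11,6) nearest=4 d=1 new=(11,6) → add node 22 parent=4 cost=9
23. q=(9,11) nearest=8 d=1 new=(9,11) → add node 23 parent=8 cost=9
24. q=(18,18) nearest=16 d=6 new=(18,14) → add node 24 parent=16 cost=20

Path: 0 1 2 3 4 22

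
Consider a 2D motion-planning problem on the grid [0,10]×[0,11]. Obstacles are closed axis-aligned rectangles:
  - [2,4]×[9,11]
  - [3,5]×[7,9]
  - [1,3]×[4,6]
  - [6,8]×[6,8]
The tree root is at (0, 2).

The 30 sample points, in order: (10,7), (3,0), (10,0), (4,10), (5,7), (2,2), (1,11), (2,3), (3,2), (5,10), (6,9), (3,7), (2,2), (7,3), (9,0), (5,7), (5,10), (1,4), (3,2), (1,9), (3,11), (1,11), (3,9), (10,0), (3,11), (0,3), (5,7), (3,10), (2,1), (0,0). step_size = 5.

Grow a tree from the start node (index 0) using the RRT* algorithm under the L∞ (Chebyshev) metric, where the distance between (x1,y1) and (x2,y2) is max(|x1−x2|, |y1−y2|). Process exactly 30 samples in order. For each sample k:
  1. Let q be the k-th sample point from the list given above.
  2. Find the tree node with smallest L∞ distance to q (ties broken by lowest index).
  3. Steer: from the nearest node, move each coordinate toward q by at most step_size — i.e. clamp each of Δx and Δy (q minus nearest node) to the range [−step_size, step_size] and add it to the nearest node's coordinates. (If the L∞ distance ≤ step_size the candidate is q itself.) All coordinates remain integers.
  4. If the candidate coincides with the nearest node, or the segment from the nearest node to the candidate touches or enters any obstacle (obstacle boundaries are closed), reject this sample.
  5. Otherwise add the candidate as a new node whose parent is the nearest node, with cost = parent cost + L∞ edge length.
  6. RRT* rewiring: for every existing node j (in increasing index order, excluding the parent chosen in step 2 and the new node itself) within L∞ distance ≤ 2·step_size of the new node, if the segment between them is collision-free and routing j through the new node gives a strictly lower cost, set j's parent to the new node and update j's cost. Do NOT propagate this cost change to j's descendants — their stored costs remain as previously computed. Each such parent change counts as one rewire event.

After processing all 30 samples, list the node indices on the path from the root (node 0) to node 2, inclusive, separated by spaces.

Path: 0 1 2

1. q=(10,7) nearest=0 d=10 new=(5,7) → blocked by [3,5]×[7,9], reject
2. q=(3,0) nearest=0 d=3 new=(3,0) → add node 1 parent=0 cost=3
3. q=(10,0) nearest=1 d=7 new=(8,0) → add node 2 parent=1 cost=8
4. q=(4,10) nearest=0 d=8 new=(4,7) → blocked by [3,5]×[7,9], reject
5. q=(5,7) nearest=0 d=5 new=(5,7) → blocked by [3,5]×[7,9], reject
6. q=(2,2) nearest=0 d=2 new=(2,2) → add node 3 parent=0 cost=2
7. q=(1,11) nearest=0 d=9 new=(1,7) → add node 4 parent=0 cost=5
8. q=(2,3) nearest=3 d=1 new=(2,3) → add node 5 parent=3 cost=3
9. q=(3,2) nearest=3 d=1 new=(3,2) → add node 6 parent=3 cost=3
10. q=(5,10) nearest=4 d=4 new=(5,10) → blocked by [2,4]×[9,11], reject
11. q=(6,9) nearest=4 d=5 new=(6,9) → blocked by [3,5]×[7,9], reject
12. q=(3,7) nearest=4 d=2 new=(3,7) → blocked by [3,5]×[7,9], reject
13. q=(2,2) nearest=3 d=0 → coincident, reject
14. q=(7,3) nearest=2 d=3 new=(7,3) → add node 7 parent=2 cost=11
15. q=(9,0) nearest=2 d=1 new=(9,0) → add node 8 parent=2 cost=9
16. q=(5,7) nearest=4 d=4 new=(5,7) → blocked by [3,5]×[7,9], reject
17. q=(5,10) nearest=4 d=4 new=(5,10) → blocked by [2,4]×[9,11], reject
18. q=(1,4) nearest=5 d=1 new=(1,4) → blocked by [1,3]×[4,6], reject
19. q=(3,2) nearest=6 d=0 → coincident, reject
20. q=(1,9) nearest=4 d=2 new=(1,9) → add node 9 parent=4 cost=7
21. q=(3,11) nearest=9 d=2 new=(3,11) → blocked by [2,4]×[9,11], reject
22. q=(1,11) nearest=9 d=2 new=(1,11) → add node 10 parent=9 cost=9
23. q=(3,9) nearest=4 d=2 new=(3,9) → blocked by [2,4]×[9,11], reject
24. q=(10,0) nearest=8 d=1 new=(10,0) → add node 11 parent=8 cost=10
25. q=(3,11) nearest=9 d=2 new=(3,11) → blocked by [2,4]×[9,11], reject
26. q=(0,3) nearest=0 d=1 new=(0,3) → add node 12 parent=0 cost=1; rewire 7→12 (8<11)
27. q=(5,7) nearest=4 d=4 new=(5,7) → blocked by [3,5]×[7,9], reject
28. q=(3,10) nearest=9 d=2 new=(3,10) → blocked by [2,4]×[9,11], reject
29. q=(2,1) nearest=1 d=1 new=(2,1) → add node 13 parent=1 cost=4
30. q=(0,0) nearest=0 d=2 new=(0,0) → add node 14 parent=0 cost=2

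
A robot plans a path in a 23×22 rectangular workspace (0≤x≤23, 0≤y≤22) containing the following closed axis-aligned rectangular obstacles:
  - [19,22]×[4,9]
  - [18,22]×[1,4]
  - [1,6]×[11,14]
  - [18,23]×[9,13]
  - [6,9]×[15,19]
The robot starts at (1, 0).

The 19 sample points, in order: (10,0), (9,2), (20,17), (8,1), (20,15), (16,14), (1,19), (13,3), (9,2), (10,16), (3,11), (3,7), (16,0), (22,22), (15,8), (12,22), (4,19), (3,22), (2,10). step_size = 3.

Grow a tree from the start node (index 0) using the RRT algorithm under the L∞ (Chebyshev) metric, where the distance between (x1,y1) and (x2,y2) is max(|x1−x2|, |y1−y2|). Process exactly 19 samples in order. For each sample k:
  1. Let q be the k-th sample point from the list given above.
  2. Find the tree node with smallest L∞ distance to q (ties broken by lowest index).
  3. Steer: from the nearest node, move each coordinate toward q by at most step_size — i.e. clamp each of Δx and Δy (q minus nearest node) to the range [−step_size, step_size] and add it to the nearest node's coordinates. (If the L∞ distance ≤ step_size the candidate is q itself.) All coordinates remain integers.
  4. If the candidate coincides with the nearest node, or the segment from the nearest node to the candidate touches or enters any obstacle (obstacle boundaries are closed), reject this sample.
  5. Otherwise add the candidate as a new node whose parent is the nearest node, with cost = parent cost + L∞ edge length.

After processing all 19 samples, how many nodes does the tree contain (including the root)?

1. q=(10,0) nearest=0 d=9 new=(4,0) → add node 1 parent=0 cost=3
2. q=(9,2) nearest=1 d=5 new=(7,2) → add node 2 parent=1 cost=6
3. q=(20,17) nearest=2 d=15 new=(10,5) → add node 3 parent=2 cost=9
4. q=(8,1) nearest=2 d=1 new=(8,1) → add node 4 parent=2 cost=7
5. q=(20,15) nearest=3 d=10 new=(13,8) → add node 5 parent=3 cost=12
6. q=(16,14) nearest=5 d=6 new=(16,11) → add node 6 parent=5 cost=15
7. q=(1,19) nearest=5 d=12 new=(10,11) → add node 7 parent=5 cost=15
8. q=(13,3) nearest=3 d=3 new=(13,3) → add node 8 parent=3 cost=12
9. q=(9,2) nearest=4 d=1 new=(9,2) → add node 9 parent=4 cost=8
10. q=(10,16) nearest=7 d=5 new=(10,14) → add node 10 parent=7 cost=18
11. q=(3,11) nearest=3 d=7 new=(7,8) → add node 11 parent=3 cost=12
12. q=(3,7) nearest=11 d=4 new=(4,7) → add node 12 parent=11 cost=15
13. q=(16,0) nearest=8 d=3 new=(16,0) → add node 13 parent=8 cost=15
14. q=(22,22) nearest=6 d=11 new=(19,14) → blocked by [18,23]×[9,13], reject
15. q=(15,8) nearest=5 d=2 new=(15,8) → add node 14 parent=5 cost=14
16. q=(12,22) nearest=10 d=8 new=(12,17) → add node 15 parent=10 cost=21
17. q=(4,19) nearest=10 d=6 new=(7,17) → blocked by [6,9]×[15,19], reject
18. q=(3,22) nearest=10 d=8 new=(7,17) → blocked by [6,9]×[15,19], reject
19. q=(2,10) nearest=12 d=3 new=(2,10) → add node 16 parent=12 cost=18

Node count: 17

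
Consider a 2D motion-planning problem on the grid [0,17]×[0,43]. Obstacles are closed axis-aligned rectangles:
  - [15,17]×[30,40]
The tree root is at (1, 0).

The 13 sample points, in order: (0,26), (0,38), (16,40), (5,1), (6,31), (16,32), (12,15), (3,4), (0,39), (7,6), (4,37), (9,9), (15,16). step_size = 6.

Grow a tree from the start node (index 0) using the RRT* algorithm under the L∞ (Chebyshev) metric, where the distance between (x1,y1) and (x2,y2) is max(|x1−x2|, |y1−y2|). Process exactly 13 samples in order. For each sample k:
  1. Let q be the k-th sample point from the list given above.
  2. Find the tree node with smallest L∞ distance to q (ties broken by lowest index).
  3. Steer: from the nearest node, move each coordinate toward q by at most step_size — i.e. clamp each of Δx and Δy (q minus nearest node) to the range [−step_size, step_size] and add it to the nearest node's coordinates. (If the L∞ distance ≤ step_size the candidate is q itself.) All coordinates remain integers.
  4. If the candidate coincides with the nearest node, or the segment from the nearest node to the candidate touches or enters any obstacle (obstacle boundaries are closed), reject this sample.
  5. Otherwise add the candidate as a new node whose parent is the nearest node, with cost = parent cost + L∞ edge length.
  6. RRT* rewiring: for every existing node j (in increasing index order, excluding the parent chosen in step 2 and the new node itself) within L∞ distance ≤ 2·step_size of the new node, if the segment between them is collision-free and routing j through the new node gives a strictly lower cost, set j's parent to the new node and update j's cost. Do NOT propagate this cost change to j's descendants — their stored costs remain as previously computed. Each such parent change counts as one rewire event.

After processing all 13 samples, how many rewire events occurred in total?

Rewire events: 1

1. q=(0,26) nearest=0 d=26 new=(0,6) → add node 1 parent=0 cost=6
2. q=(0,38) nearest=1 d=32 new=(0,12) → add node 2 parent=1 cost=12
3. q=(16,40) nearest=2 d=28 new=(6,18) → add node 3 parent=2 cost=18
4. q=(5,1) nearest=0 d=4 new=(5,1) → add node 4 parent=0 cost=4
5. q=(6,31) nearest=3 d=13 new=(6,24) → add node 5 parent=3 cost=24
6. q=(16,32) nearest=5 d=10 new=(12,30) → add node 6 parent=5 cost=30
7. q=(12,15) nearest=3 d=6 new=(12,15) → add node 7 parent=3 cost=24
8. q=(3,4) nearest=1 d=3 new=(3,4) → add node 8 parent=1 cost=9; rewire 7→8 (20<24)
9. q=(0,39) nearest=6 d=12 new=(6,36) → add node 9 parent=6 cost=36
10. q=(7,6) nearest=8 d=4 new=(7,6) → add node 10 parent=8 cost=13
11. q=(4,37) nearest=9 d=2 new=(4,37) → add node 11 parent=9 cost=38
12. q=(9,9) nearest=10 d=3 new=(9,9) → add node 12 parent=10 cost=16
13. q=(15,16) nearest=7 d=3 new=(15,16) → add node 13 parent=7 cost=23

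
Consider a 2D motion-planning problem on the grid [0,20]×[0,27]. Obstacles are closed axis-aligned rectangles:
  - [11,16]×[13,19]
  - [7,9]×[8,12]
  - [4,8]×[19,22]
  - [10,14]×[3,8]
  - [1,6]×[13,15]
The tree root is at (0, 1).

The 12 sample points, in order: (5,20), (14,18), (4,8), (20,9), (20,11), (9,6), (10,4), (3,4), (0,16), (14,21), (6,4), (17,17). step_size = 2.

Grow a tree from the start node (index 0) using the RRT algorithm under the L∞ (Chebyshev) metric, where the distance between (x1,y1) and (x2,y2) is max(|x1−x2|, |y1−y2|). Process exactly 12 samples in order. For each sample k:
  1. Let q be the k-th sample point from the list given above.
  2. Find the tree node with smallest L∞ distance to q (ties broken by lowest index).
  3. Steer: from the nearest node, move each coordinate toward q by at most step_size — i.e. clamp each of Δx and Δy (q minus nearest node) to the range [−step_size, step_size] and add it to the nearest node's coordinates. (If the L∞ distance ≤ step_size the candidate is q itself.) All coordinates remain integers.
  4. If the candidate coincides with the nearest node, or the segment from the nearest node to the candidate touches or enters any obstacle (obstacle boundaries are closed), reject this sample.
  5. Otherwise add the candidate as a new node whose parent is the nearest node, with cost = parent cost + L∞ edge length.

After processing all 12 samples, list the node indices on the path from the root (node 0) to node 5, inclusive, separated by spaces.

Path: 0 1 2 4 5

1. q=(5,20) nearest=0 d=19 new=(2,3) → add node 1 parent=0 cost=2
2. q=(14,18) nearest=1 d=15 new=(4,5) → add node 2 parent=1 cost=4
3. q=(4,8) nearest=2 d=3 new=(4,7) → add node 3 parent=2 cost=6
4. q=(20,9) nearest=2 d=16 new=(6,7) → add node 4 parent=2 cost=6
5. q=(20,11) nearest=4 d=14 new=(8,9) → blocked by [7,9]×[8,12], reject
6. q=(9,6) nearest=4 d=3 new=(8,6) → add node 5 parent=4 cost=8
7. q=(10,4) nearest=5 d=2 new=(10,4) → blocked by [10,14]×[3,8], reject
8. q=(3,4) nearest=1 d=1 new=(3,4) → add node 6 parent=1 cost=3
9. q=(0,16) nearest=3 d=9 new=(2,9) → add node 7 parent=3 cost=8
10. q=(14,21) nearest=7 d=12 new=(4,11) → add node 8 parent=7 cost=10
11. q=(6,4) nearest=2 d=2 new=(6,4) → add node 9 parent=2 cost=6
12. q=(17,17) nearest=4 d=11 new=(8,9) → blocked by [7,9]×[8,12], reject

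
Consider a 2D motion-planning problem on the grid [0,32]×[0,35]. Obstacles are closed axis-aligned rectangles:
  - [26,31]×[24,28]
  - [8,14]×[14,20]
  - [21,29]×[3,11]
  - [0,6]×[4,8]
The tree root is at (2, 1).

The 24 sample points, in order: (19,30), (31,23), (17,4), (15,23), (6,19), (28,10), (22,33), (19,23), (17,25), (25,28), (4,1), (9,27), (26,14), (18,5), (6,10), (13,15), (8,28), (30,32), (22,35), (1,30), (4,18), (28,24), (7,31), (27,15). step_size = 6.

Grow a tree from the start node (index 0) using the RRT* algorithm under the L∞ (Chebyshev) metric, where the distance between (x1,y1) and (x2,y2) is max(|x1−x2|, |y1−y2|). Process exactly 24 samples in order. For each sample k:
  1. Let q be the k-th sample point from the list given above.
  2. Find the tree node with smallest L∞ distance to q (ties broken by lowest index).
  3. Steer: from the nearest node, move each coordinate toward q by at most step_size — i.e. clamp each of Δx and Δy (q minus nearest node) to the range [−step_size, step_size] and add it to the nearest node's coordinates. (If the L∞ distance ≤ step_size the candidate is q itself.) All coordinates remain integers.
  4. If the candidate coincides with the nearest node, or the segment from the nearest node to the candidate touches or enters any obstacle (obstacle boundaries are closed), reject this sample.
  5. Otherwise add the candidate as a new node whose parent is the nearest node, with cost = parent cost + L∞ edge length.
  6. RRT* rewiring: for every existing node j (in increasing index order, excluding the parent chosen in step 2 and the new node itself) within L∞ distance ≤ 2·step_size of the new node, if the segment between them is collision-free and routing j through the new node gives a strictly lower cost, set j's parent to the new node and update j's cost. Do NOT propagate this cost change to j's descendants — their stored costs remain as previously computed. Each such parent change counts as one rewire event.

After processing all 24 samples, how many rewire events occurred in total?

1. q=(19,30) nearest=0 d=29 new=(8,7) → blocked by [0,6]×[4,8], reject
2. q=(31,23) nearest=0 d=29 new=(8,7) → blocked by [0,6]×[4,8], reject
3. q=(17,4) nearest=0 d=15 new=(8,4) → add node 1 parent=0 cost=6
4. q=(15,23) nearest=1 d=19 new=(14,10) → add node 2 parent=1 cost=12
5. q=(6,19) nearest=2 d=9 new=(8,16) → blocked by [8,14]×[14,20], reject
6. q=(28,10) nearest=2 d=14 new=(20,10) → add node 3 parent=2 cost=18
7. q=(22,33) nearest=2 d=23 new=(20,16) → add node 4 parent=2 cost=18
8. q=(19,23) nearest=4 d=7 new=(19,22) → add node 5 parent=4 cost=24
9. q=(17,25) nearest=5 d=3 new=(17,25) → add node 6 parent=5 cost=27
10. q=(25,28) nearest=5 d=6 new=(25,28) → add node 7 parent=5 cost=30
11. q=(4,1) nearest=0 d=2 new=(4,1) → add node 8 parent=0 cost=2
12. q=(9,27) nearest=6 d=8 new=(11,27) → add node 9 parent=6 cost=33
13. q=(26,14) nearest=3 d=6 new=(26,14) → blocked by [21,29]×[3,11], reject
14. q=(18,5) nearest=2 d=5 new=(18,5) → add node 10 parent=2 cost=17
15. q=(6,10) nearest=1 d=6 new=(6,10) → add node 11 parent=1 cost=12
16. q=(13,15) nearest=2 d=5 new=(13,15) → blocked by [8,14]×[14,20], reject
17. q=(8,28) nearest=9 d=3 new=(8,28) → add node 12 parent=9 cost=36
18. q=(30,32) nearest=7 d=5 new=(30,32) → add node 13 parent=7 cost=35
19. q=(22,35) nearest=7 d=7 new=(22,34) → add node 14 parent=7 cost=36
20. q=(1,30) nearest=12 d=7 new=(2,30) → add node 15 parent=12 cost=42
21. q=(4,18) nearest=11 d=8 new=(4,16) → add node 16 parent=11 cost=18; rewire 9→16 (29<33); rewire 12→16 (30<36)
22. q=(28,24) nearest=7 d=4 new=(28,24) → blocked by [26,31]×[24,28], reject
23. q=(7,31) nearest=12 d=3 new=(7,31) → add node 17 parent=12 cost=33; rewire 15→17 (38<42)
24. q=(27,15) nearest=3 d=7 new=(26,15) → blocked by [21,29]×[3,11], reject

Rewire events: 3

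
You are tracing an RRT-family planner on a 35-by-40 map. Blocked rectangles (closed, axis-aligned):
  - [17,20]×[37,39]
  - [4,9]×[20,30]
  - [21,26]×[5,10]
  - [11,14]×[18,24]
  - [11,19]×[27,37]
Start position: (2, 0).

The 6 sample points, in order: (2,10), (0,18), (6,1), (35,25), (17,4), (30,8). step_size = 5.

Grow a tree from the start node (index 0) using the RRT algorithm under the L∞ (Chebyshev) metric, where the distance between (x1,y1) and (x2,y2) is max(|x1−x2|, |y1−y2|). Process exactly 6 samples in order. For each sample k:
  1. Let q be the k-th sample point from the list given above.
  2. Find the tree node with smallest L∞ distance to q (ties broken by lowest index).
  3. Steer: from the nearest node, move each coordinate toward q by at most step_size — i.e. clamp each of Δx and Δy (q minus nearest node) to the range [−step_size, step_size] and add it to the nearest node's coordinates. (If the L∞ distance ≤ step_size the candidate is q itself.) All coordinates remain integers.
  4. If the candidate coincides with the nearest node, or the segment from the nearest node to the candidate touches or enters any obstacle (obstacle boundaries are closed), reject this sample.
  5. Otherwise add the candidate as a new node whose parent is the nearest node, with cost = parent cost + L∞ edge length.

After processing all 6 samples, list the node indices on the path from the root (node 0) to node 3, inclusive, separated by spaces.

Path: 0 3

1. q=(2,10) nearest=0 d=10 new=(2,5) → add node 1 parent=0 cost=5
2. q=(0,18) nearest=1 d=13 new=(0,10) → add node 2 parent=1 cost=10
3. q=(6,1) nearest=0 d=4 new=(6,1) → add node 3 parent=0 cost=4
4. q=(35,25) nearest=3 d=29 new=(11,6) → add node 4 parent=3 cost=9
5. q=(17,4) nearest=4 d=6 new=(16,4) → add node 5 parent=4 cost=14
6. q=(30,8) nearest=5 d=14 new=(21,8) → blocked by [21,26]×[5,10], reject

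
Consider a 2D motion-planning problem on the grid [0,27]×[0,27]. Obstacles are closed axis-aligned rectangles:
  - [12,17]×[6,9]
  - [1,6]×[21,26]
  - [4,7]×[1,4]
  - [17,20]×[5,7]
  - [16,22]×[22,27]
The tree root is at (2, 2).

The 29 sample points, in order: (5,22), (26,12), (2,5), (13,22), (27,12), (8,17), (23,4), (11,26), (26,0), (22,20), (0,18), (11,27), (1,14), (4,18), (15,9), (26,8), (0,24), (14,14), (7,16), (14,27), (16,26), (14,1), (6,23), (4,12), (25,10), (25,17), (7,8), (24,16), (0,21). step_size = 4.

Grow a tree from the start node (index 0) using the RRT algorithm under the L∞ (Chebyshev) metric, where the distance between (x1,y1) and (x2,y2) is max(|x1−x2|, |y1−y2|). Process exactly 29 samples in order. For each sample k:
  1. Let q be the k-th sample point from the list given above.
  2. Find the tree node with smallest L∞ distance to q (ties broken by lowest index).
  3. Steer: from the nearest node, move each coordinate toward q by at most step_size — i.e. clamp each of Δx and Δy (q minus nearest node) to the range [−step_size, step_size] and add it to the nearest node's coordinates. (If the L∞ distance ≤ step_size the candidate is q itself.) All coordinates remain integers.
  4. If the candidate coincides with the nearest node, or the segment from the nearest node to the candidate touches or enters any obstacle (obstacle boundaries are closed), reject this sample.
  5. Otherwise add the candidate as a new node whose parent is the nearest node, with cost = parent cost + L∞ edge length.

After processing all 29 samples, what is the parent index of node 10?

Parent of node 10: 5

1. q=(5,22) nearest=0 d=20 new=(5,6) → add node 1 parent=0 cost=4
2. q=(26,12) nearest=1 d=21 new=(9,10) → add node 2 parent=1 cost=8
3. q=(2,5) nearest=0 d=3 new=(2,5) → add node 3 parent=0 cost=3
4. q=(13,22) nearest=2 d=12 new=(13,14) → add node 4 parent=2 cost=12
5. q=(27,12) nearest=4 d=14 new=(17,12) → add node 5 parent=4 cost=16
6. q=(8,17) nearest=4 d=5 new=(9,17) → add node 6 parent=4 cost=16
7. q=(23,4) nearest=5 d=8 new=(21,8) → add node 7 parent=5 cost=20
8. q=(11,26) nearest=6 d=9 new=(11,21) → add node 8 parent=6 cost=20
9. q=(26,0) nearest=7 d=8 new=(25,4) → add node 9 parent=7 cost=24
10. q=(22,20) nearest=5 d=8 new=(21,16) → add node 10 parent=5 cost=20
11. q=(0,18) nearest=2 d=9 new=(5,14) → add node 11 parent=2 cost=12
12. q=(11,27) nearest=8 d=6 new=(11,25) → add node 12 parent=8 cost=24
13. q=(1,14) nearest=11 d=4 new=(1,14) → add node 13 parent=11 cost=16
14. q=(4,18) nearest=11 d=4 new=(4,18) → add node 14 parent=11 cost=16
15. q=(15,9) nearest=5 d=3 new=(15,9) → blocked by [12,17]×[6,9], reject
16. q=(26,8) nearest=9 d=4 new=(26,8) → add node 15 parent=9 cost=28
17. q=(0,24) nearest=14 d=6 new=(0,22) → blocked by [1,6]×[21,26], reject
18. q=(14,14) nearest=4 d=1 new=(14,14) → add node 16 parent=4 cost=13
19. q=(7,16) nearest=6 d=2 new=(7,16) → add node 17 parent=6 cost=18
20. q=(14,27) nearest=12 d=3 new=(14,27) → add node 18 parent=12 cost=27
21. q=(16,26) nearest=18 d=2 new=(16,26) → blocked by [16,22]×[22,27], reject
22. q=(14,1) nearest=7 d=7 new=(17,4) → blocked by [17,20]×[5,7], reject
23. q=(6,23) nearest=8 d=5 new=(7,23) → add node 19 parent=8 cost=24
24. q=(4,12) nearest=11 d=2 new=(4,12) → add node 20 parent=11 cost=14
25. q=(25,10) nearest=15 d=2 new=(25,10) → add node 21 parent=15 cost=30
26. q=(25,17) nearest=10 d=4 new=(25,17) → add node 22 parent=10 cost=24
27. q=(7,8) nearest=1 d=2 new=(7,8) → add node 23 parent=1 cost=6
28. q=(24,16) nearest=22 d=1 new=(24,16) → add node 24 parent=22 cost=25
29. q=(0,21) nearest=14 d=4 new=(0,21) → add node 25 parent=14 cost=20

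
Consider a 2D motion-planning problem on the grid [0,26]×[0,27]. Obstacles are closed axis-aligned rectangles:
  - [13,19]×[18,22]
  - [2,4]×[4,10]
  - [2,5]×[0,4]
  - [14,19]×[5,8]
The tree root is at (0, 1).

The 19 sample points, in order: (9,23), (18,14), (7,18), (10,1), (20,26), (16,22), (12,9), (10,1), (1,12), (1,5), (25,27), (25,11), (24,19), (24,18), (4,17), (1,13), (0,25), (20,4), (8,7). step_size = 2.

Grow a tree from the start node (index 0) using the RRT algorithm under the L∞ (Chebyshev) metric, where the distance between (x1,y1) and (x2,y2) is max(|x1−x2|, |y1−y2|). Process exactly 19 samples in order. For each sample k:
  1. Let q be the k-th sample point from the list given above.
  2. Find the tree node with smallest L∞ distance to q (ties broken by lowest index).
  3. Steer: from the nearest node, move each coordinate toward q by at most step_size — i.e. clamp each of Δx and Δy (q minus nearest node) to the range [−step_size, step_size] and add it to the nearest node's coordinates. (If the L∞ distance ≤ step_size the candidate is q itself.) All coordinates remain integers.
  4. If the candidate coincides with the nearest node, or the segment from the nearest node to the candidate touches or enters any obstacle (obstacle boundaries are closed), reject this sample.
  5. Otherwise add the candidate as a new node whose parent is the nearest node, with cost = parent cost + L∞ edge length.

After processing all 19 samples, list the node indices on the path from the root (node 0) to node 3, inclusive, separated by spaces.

1. q=(9,23) nearest=0 d=22 new=(2,3) → blocked by [2,5]×[0,4], reject
2. q=(18,14) nearest=0 d=18 new=(2,3) → blocked by [2,5]×[0,4], reject
3. q=(7,18) nearest=0 d=17 new=(2,3) → blocked by [2,5]×[0,4], reject
4. q=(10,1) nearest=0 d=10 new=(2,1) → blocked by [2,5]×[0,4], reject
5. q=(20,26) nearest=0 d=25 new=(2,3) → blocked by [2,5]×[0,4], reject
6. q=(16,22) nearest=0 d=21 new=(2,3) → blocked by [2,5]×[0,4], reject
7. q=(12,9) nearest=0 d=12 new=(2,3) → blocked by [2,5]×[0,4], reject
8. q=(10,1) nearest=0 d=10 new=(2,1) → blocked by [2,5]×[0,4], reject
9. q=(1,12) nearest=0 d=11 new=(1,3) → add node 1 parent=0 cost=2
10. q=(1,5) nearest=1 d=2 new=(1,5) → add node 2 parent=1 cost=4
11. q=(25,27) nearest=1 d=24 new=(3,5) → blocked by [2,4]×[4,10], reject
12. q=(25,11) nearest=1 d=24 new=(3,5) → blocked by [2,4]×[4,10], reject
13. q=(24,19) nearest=1 d=23 new=(3,5) → blocked by [2,4]×[4,10], reject
14. q=(24,18) nearest=1 d=23 new=(3,5) → blocked by [2,4]×[4,10], reject
15. q=(4,17) nearest=2 d=12 new=(3,7) → blocked by [2,4]×[4,10], reject
16. q=(1,13) nearest=2 d=8 new=(1,7) → add node 3 parent=2 cost=6
17. q=(0,25) nearest=3 d=18 new=(0,9) → add node 4 parent=3 cost=8
18. q=(20,4) nearest=1 d=19 new=(3,4) → blocked by [2,4]×[4,10], reject
19. q=(8,7) nearest=1 d=7 new=(3,5) → blocked by [2,4]×[4,10], reject

Path: 0 1 2 3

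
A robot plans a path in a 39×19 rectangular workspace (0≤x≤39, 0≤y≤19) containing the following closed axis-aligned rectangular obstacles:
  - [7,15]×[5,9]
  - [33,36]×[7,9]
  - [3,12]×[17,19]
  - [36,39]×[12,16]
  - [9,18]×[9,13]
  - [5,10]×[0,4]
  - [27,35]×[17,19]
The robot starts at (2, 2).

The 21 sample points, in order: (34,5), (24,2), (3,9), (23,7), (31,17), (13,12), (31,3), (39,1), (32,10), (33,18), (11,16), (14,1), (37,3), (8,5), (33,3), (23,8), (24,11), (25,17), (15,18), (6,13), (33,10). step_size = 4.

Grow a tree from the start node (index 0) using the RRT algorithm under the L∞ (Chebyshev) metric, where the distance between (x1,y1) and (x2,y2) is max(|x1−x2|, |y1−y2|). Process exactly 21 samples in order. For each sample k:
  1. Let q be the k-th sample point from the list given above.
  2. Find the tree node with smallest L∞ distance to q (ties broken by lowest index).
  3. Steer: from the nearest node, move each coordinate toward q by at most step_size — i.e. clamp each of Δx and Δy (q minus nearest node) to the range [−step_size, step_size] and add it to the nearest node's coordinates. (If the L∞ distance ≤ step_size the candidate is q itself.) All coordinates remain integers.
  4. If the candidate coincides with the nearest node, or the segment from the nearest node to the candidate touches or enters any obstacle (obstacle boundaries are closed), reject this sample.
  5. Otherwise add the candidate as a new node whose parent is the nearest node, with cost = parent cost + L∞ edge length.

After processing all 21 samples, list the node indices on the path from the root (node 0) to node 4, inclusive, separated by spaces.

Path: 0 1 2 3 4

1. q=(34,5) nearest=0 d=32 new=(6,5) → add node 1 parent=0 cost=4
2. q=(24,2) nearest=1 d=18 new=(10,2) → blocked by [5,10]×[0,4], reject
3. q=(3,9) nearest=1 d=4 new=(3,9) → add node 2 parent=1 cost=8
4. q=(23,7) nearest=1 d=17 new=(10,7) → blocked by [7,15]×[5,9], reject
5. q=(31,17) nearest=1 d=25 new=(10,9) → blocked by [7,15]×[5,9], reject
6. q=(13,12) nearest=1 d=7 new=(10,9) → blocked by [7,15]×[5,9], reject
7. q=(31,3) nearest=1 d=25 new=(10,3) → blocked by [5,10]×[0,4], reject
8. q=(39,1) nearest=1 d=33 new=(10,1) → blocked by [5,10]×[0,4], reject
9. q=(32,10) nearest=1 d=26 new=(10,9) → blocked by [7,15]×[5,9], reject
10. q=(33,18) nearest=1 d=27 new=(10,9) → blocked by [7,15]×[5,9], reject
11. q=(11,16) nearest=2 d=8 new=(7,13) → add node 3 parent=2 cost=12
12. q=(14,1) nearest=1 d=8 new=(10,1) → blocked by [5,10]×[0,4], reject
13. q=(37,3) nearest=3 d=30 new=(11,9) → blocked by [7,15]×[5,9], reject
14. q=(8,5) nearest=1 d=2 new=(8,5) → blocked by [7,15]×[5,9], reject
15. q=(33,3) nearest=3 d=26 new=(11,9) → blocked by [7,15]×[5,9], reject
16. q=(23,8) nearest=3 d=16 new=(11,9) → blocked by [7,15]×[5,9], reject
17. q=(24,11) nearest=3 d=17 new=(11,11) → blocked by [9,18]×[9,13], reject
18. q=(25,17) nearest=3 d=18 new=(11,17) → blocked by [3,12]×[17,19], reject
19. q=(15,18) nearest=3 d=8 new=(11,17) → blocked by [3,12]×[17,19], reject
20. q=(6,13) nearest=3 d=1 new=(6,13) → add node 4 parent=3 cost=13
21. q=(33,10) nearest=3 d=26 new=(11,10) → blocked by [9,18]×[9,13], reject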